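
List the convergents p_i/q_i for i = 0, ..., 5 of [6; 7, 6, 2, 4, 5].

Using the convergent recurrence p_i = a_i*p_{i-1} + p_{i-2}, q_i = a_i*q_{i-1} + q_{i-2} with p_{-2}=0, p_{-1}=1, q_{-2}=1, q_{-1}=0:
  i=0: a_0=6, p_0 = 6*1 + 0 = 6, q_0 = 6*0 + 1 = 1.
  i=1: a_1=7, p_1 = 7*6 + 1 = 43, q_1 = 7*1 + 0 = 7.
  i=2: a_2=6, p_2 = 6*43 + 6 = 264, q_2 = 6*7 + 1 = 43.
  i=3: a_3=2, p_3 = 2*264 + 43 = 571, q_3 = 2*43 + 7 = 93.
  i=4: a_4=4, p_4 = 4*571 + 264 = 2548, q_4 = 4*93 + 43 = 415.
  i=5: a_5=5, p_5 = 5*2548 + 571 = 13311, q_5 = 5*415 + 93 = 2168.

6/1, 43/7, 264/43, 571/93, 2548/415, 13311/2168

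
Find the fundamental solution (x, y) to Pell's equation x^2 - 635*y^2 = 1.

First expand sqrt(635) as a continued fraction. With x_i = (sqrt(635) + m_i)/d_i and (m_0, d_0) = (0, 1): a_0 = floor(sqrt(635)) = 25, since 25^2 = 625 <= 635 < 676 = 26^2.
Iterate m_{i+1} = d_i*a_i - m_i, d_{i+1} = (635 - m_{i+1}^2)/d_i, a_{i+1} = floor((a_0 + m_{i+1})/d_{i+1}):
  m_1 = 1*25 - 0 = 25, d_1 = (635 - 25^2)/1 = 10/1 = 10, a_1 = floor((25 + 25)/10) = 5.
  m_2 = 10*5 - 25 = 25, d_2 = (635 - 25^2)/10 = 10/10 = 1, a_2 = floor((25 + 25)/1) = 50.
  m_3 = 1*50 - 25 = 25, d_3 = (635 - 25^2)/1 = 10/1 = 10: (m_3, d_3) = (m_1, d_1) = (25, 10), so from here the quotients repeat a_1, a_2; the period length is 2.
So sqrt(635) = [25; (5, 50)] with period length k = 2.
k is even, so the fundamental solution of x^2 - 635y^2 = 1 is (p_{k-1}, q_{k-1}) = (p_1, q_1); compute convergents through index 1.
Convergents (p_i = a_i*p_{i-1} + p_{i-2}, q_i = a_i*q_{i-1} + q_{i-2} with p_{-2}=0, p_{-1}=1, q_{-2}=1, q_{-1}=0):
  i=0: a_0=25, p_0 = 25*1 + 0 = 25, q_0 = 25*0 + 1 = 1.
  i=1: a_1=5, p_1 = 5*25 + 1 = 126, q_1 = 5*1 + 0 = 5.
Check: 126^2 - 635*5^2 = 15876 - 15875 = 1, so (x, y) = (126, 5) solves the equation, and by the theorem it is the least positive solution.

(x, y) = (126, 5)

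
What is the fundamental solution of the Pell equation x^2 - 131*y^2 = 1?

(x, y) = (10610, 927)

First expand sqrt(131) as a continued fraction. With x_i = (sqrt(131) + m_i)/d_i and (m_0, d_0) = (0, 1): a_0 = floor(sqrt(131)) = 11, since 11^2 = 121 <= 131 < 144 = 12^2.
Iterate m_{i+1} = d_i*a_i - m_i, d_{i+1} = (131 - m_{i+1}^2)/d_i, a_{i+1} = floor((a_0 + m_{i+1})/d_{i+1}):
  m_1 = 1*11 - 0 = 11, d_1 = (131 - 11^2)/1 = 10/1 = 10, a_1 = floor((11 + 11)/10) = 2.
  m_2 = 10*2 - 11 = 9, d_2 = (131 - 9^2)/10 = 50/10 = 5, a_2 = floor((11 + 9)/5) = 4.
  m_3 = 5*4 - 9 = 11, d_3 = (131 - 11^2)/5 = 10/5 = 2, a_3 = floor((11 + 11)/2) = 11.
  m_4 = 2*11 - 11 = 11, d_4 = (131 - 11^2)/2 = 10/2 = 5, a_4 = floor((11 + 11)/5) = 4.
  m_5 = 5*4 - 11 = 9, d_5 = (131 - 9^2)/5 = 50/5 = 10, a_5 = floor((11 + 9)/10) = 2.
  m_6 = 10*2 - 9 = 11, d_6 = (131 - 11^2)/10 = 10/10 = 1, a_6 = floor((11 + 11)/1) = 22.
  m_7 = 1*22 - 11 = 11, d_7 = (131 - 11^2)/1 = 10/1 = 10: (m_7, d_7) = (m_1, d_1) = (11, 10), so from here the quotients repeat a_1, ..., a_6; the period length is 6.
So sqrt(131) = [11; (2, 4, 11, 4, 2, 22)] with period length k = 6.
k is even, so the fundamental solution of x^2 - 131y^2 = 1 is (p_{k-1}, q_{k-1}) = (p_5, q_5); compute convergents through index 5.
Convergents (p_i = a_i*p_{i-1} + p_{i-2}, q_i = a_i*q_{i-1} + q_{i-2} with p_{-2}=0, p_{-1}=1, q_{-2}=1, q_{-1}=0):
  i=0: a_0=11, p_0 = 11*1 + 0 = 11, q_0 = 11*0 + 1 = 1.
  i=1: a_1=2, p_1 = 2*11 + 1 = 23, q_1 = 2*1 + 0 = 2.
  i=2: a_2=4, p_2 = 4*23 + 11 = 103, q_2 = 4*2 + 1 = 9.
  i=3: a_3=11, p_3 = 11*103 + 23 = 1156, q_3 = 11*9 + 2 = 101.
  i=4: a_4=4, p_4 = 4*1156 + 103 = 4727, q_4 = 4*101 + 9 = 413.
  i=5: a_5=2, p_5 = 2*4727 + 1156 = 10610, q_5 = 2*413 + 101 = 927.
Check: 10610^2 - 131*927^2 = 112572100 - 112572099 = 1, so (x, y) = (10610, 927) solves the equation, and by the theorem it is the least positive solution.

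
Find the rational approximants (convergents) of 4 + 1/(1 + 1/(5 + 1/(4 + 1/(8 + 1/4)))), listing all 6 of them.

4/1, 5/1, 29/6, 121/25, 997/206, 4109/849

Using the convergent recurrence p_i = a_i*p_{i-1} + p_{i-2}, q_i = a_i*q_{i-1} + q_{i-2} with p_{-2}=0, p_{-1}=1, q_{-2}=1, q_{-1}=0:
  i=0: a_0=4, p_0 = 4*1 + 0 = 4, q_0 = 4*0 + 1 = 1.
  i=1: a_1=1, p_1 = 1*4 + 1 = 5, q_1 = 1*1 + 0 = 1.
  i=2: a_2=5, p_2 = 5*5 + 4 = 29, q_2 = 5*1 + 1 = 6.
  i=3: a_3=4, p_3 = 4*29 + 5 = 121, q_3 = 4*6 + 1 = 25.
  i=4: a_4=8, p_4 = 8*121 + 29 = 997, q_4 = 8*25 + 6 = 206.
  i=5: a_5=4, p_5 = 4*997 + 121 = 4109, q_5 = 4*206 + 25 = 849.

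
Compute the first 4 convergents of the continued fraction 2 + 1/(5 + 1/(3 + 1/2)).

Using the convergent recurrence p_i = a_i*p_{i-1} + p_{i-2}, q_i = a_i*q_{i-1} + q_{i-2} with p_{-2}=0, p_{-1}=1, q_{-2}=1, q_{-1}=0:
  i=0: a_0=2, p_0 = 2*1 + 0 = 2, q_0 = 2*0 + 1 = 1.
  i=1: a_1=5, p_1 = 5*2 + 1 = 11, q_1 = 5*1 + 0 = 5.
  i=2: a_2=3, p_2 = 3*11 + 2 = 35, q_2 = 3*5 + 1 = 16.
  i=3: a_3=2, p_3 = 2*35 + 11 = 81, q_3 = 2*16 + 5 = 37.

2/1, 11/5, 35/16, 81/37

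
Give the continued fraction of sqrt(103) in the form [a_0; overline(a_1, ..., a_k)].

[10; overline(6, 1, 2, 1, 1, 9, 1, 1, 2, 1, 6, 20)]

Write x_i = (sqrt(103) + m_i)/d_i with (m_0, d_0) = (0, 1). a_0 = floor(sqrt(103)) = 10, since 10^2 = 100 <= 103 < 121 = 11^2.
Iterate m_{i+1} = d_i*a_i - m_i, d_{i+1} = (103 - m_{i+1}^2)/d_i, a_{i+1} = floor((a_0 + m_{i+1})/d_{i+1}):
  m_1 = 1*10 - 0 = 10, d_1 = (103 - 10^2)/1 = 3/1 = 3, a_1 = floor((10 + 10)/3) = 6.
  m_2 = 3*6 - 10 = 8, d_2 = (103 - 8^2)/3 = 39/3 = 13, a_2 = floor((10 + 8)/13) = 1.
  m_3 = 13*1 - 8 = 5, d_3 = (103 - 5^2)/13 = 78/13 = 6, a_3 = floor((10 + 5)/6) = 2.
  m_4 = 6*2 - 5 = 7, d_4 = (103 - 7^2)/6 = 54/6 = 9, a_4 = floor((10 + 7)/9) = 1.
  m_5 = 9*1 - 7 = 2, d_5 = (103 - 2^2)/9 = 99/9 = 11, a_5 = floor((10 + 2)/11) = 1.
  m_6 = 11*1 - 2 = 9, d_6 = (103 - 9^2)/11 = 22/11 = 2, a_6 = floor((10 + 9)/2) = 9.
  m_7 = 2*9 - 9 = 9, d_7 = (103 - 9^2)/2 = 22/2 = 11, a_7 = floor((10 + 9)/11) = 1.
  m_8 = 11*1 - 9 = 2, d_8 = (103 - 2^2)/11 = 99/11 = 9, a_8 = floor((10 + 2)/9) = 1.
  m_9 = 9*1 - 2 = 7, d_9 = (103 - 7^2)/9 = 54/9 = 6, a_9 = floor((10 + 7)/6) = 2.
  m_10 = 6*2 - 7 = 5, d_10 = (103 - 5^2)/6 = 78/6 = 13, a_10 = floor((10 + 5)/13) = 1.
  m_11 = 13*1 - 5 = 8, d_11 = (103 - 8^2)/13 = 39/13 = 3, a_11 = floor((10 + 8)/3) = 6.
  m_12 = 3*6 - 8 = 10, d_12 = (103 - 10^2)/3 = 3/3 = 1, a_12 = floor((10 + 10)/1) = 20.
  m_13 = 1*20 - 10 = 10, d_13 = (103 - 10^2)/1 = 3/1 = 3: (m_13, d_13) = (m_1, d_1) = (10, 3), so from here the quotients repeat a_1, ..., a_12; the period length is 12.
Hence the expansion of sqrt(103) is a_0 = 10 followed by the repeating block 6, 1, 2, 1, 1, 9, 1, 1, 2, 1, 6, 20 (period 12).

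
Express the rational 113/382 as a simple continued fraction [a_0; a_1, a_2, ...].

Run the Euclidean algorithm on 113 and 382; the successive quotients are the partial quotients a_0, a_1, ... (each step inverts the fractional part left over by the previous one):
  113 = 0*382 + 113, so a_0 = 0.
  382 = 3*113 + 43, so a_1 = 3.
  113 = 2*43 + 27, so a_2 = 2.
  43 = 1*27 + 16, so a_3 = 1.
  27 = 1*16 + 11, so a_4 = 1.
  16 = 1*11 + 5, so a_5 = 1.
  11 = 2*5 + 1, so a_6 = 2.
  5 = 5*1 + 0, so a_7 = 5.
The remainder reaches 0 after 8 divisions, so the expansion has 8 partial quotients, read off in order.

[0; 3, 2, 1, 1, 1, 2, 5]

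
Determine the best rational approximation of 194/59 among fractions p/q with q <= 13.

23/7

Expand x = 194/59 as a continued fraction with the Euclidean algorithm:
  194 = 3*59 + 17, so a_0 = 3.
  59 = 3*17 + 8, so a_1 = 3.
  17 = 2*8 + 1, so a_2 = 2.
  8 = 8*1 + 0, so a_3 = 8.
so x = [3; 3, 2, 8].
Convergents (p_i = a_i*p_{i-1} + p_{i-2}, q_i = a_i*q_{i-1} + q_{i-2} with p_{-2}=0, p_{-1}=1, q_{-2}=1, q_{-1}=0), until the denominator exceeds 13:
  i=0: a_0=3, p_0 = 3*1 + 0 = 3, q_0 = 3*0 + 1 = 1.
  i=1: a_1=3, p_1 = 3*3 + 1 = 10, q_1 = 3*1 + 0 = 3.
  i=2: a_2=2, p_2 = 2*10 + 3 = 23, q_2 = 2*3 + 1 = 7.
  i=3: a_3=8, p_3 = 8*23 + 10 = 194, q_3 = 8*7 + 3 = 59.
q_3 = 59 > 13, so the last convergent with denominator <= 13 is p_2/q_2 = 23/7.
The closest fraction with denominator <= 13 is either p_2/q_2 or the intermediate fraction (k*p_2 + p_1)/(k*q_2 + q_1) with the largest k >= 1 whose denominator stays <= 13; these approach x as k grows, and every other convergent or intermediate fraction in range is farther away.
Largest k: floor((13 - q_1)/q_2) = floor((13 - 3)/7) = 1.
That gives (1*23 + 10)/(1*7 + 3) = 33/10.
Compare the errors: |x - 23/7| = |194*7 - 23*59|/(59*7) = 1/413, and |x - 33/10| = |194*10 - 33*59|/(59*10) = 7/590.
Cross-multiplying, 1*590 = 590 < 2891 = 7*413, so 1/413 is smaller: the convergent 23/7 is closer to x than 33/10.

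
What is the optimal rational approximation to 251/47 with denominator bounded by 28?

Expand x = 251/47 as a continued fraction with the Euclidean algorithm:
  251 = 5*47 + 16, so a_0 = 5.
  47 = 2*16 + 15, so a_1 = 2.
  16 = 1*15 + 1, so a_2 = 1.
  15 = 15*1 + 0, so a_3 = 15.
so x = [5; 2, 1, 15].
Convergents (p_i = a_i*p_{i-1} + p_{i-2}, q_i = a_i*q_{i-1} + q_{i-2} with p_{-2}=0, p_{-1}=1, q_{-2}=1, q_{-1}=0), until the denominator exceeds 28:
  i=0: a_0=5, p_0 = 5*1 + 0 = 5, q_0 = 5*0 + 1 = 1.
  i=1: a_1=2, p_1 = 2*5 + 1 = 11, q_1 = 2*1 + 0 = 2.
  i=2: a_2=1, p_2 = 1*11 + 5 = 16, q_2 = 1*2 + 1 = 3.
  i=3: a_3=15, p_3 = 15*16 + 11 = 251, q_3 = 15*3 + 2 = 47.
q_3 = 47 > 28, so the last convergent with denominator <= 28 is p_2/q_2 = 16/3.
The closest fraction with denominator <= 28 is either p_2/q_2 or the intermediate fraction (k*p_2 + p_1)/(k*q_2 + q_1) with the largest k >= 1 whose denominator stays <= 28; these approach x as k grows, and every other convergent or intermediate fraction in range is farther away.
Largest k: floor((28 - q_1)/q_2) = floor((28 - 2)/3) = 8.
That gives (8*16 + 11)/(8*3 + 2) = 139/26.
Compare the errors: |x - 16/3| = |251*3 - 16*47|/(47*3) = 1/141, and |x - 139/26| = |251*26 - 139*47|/(47*26) = 7/1222.
Cross-multiplying, 7*141 = 987 < 1222 = 1*1222, so 7/1222 is smaller: the intermediate fraction 139/26 is closer to x than 16/3.

139/26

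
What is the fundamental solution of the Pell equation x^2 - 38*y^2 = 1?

(x, y) = (37, 6)

First expand sqrt(38) as a continued fraction. With x_i = (sqrt(38) + m_i)/d_i and (m_0, d_0) = (0, 1): a_0 = floor(sqrt(38)) = 6, since 6^2 = 36 <= 38 < 49 = 7^2.
Iterate m_{i+1} = d_i*a_i - m_i, d_{i+1} = (38 - m_{i+1}^2)/d_i, a_{i+1} = floor((a_0 + m_{i+1})/d_{i+1}):
  m_1 = 1*6 - 0 = 6, d_1 = (38 - 6^2)/1 = 2/1 = 2, a_1 = floor((6 + 6)/2) = 6.
  m_2 = 2*6 - 6 = 6, d_2 = (38 - 6^2)/2 = 2/2 = 1, a_2 = floor((6 + 6)/1) = 12.
  m_3 = 1*12 - 6 = 6, d_3 = (38 - 6^2)/1 = 2/1 = 2: (m_3, d_3) = (m_1, d_1) = (6, 2), so from here the quotients repeat a_1, a_2; the period length is 2.
So sqrt(38) = [6; (6, 12)] with period length k = 2.
k is even, so the fundamental solution of x^2 - 38y^2 = 1 is (p_{k-1}, q_{k-1}) = (p_1, q_1); compute convergents through index 1.
Convergents (p_i = a_i*p_{i-1} + p_{i-2}, q_i = a_i*q_{i-1} + q_{i-2} with p_{-2}=0, p_{-1}=1, q_{-2}=1, q_{-1}=0):
  i=0: a_0=6, p_0 = 6*1 + 0 = 6, q_0 = 6*0 + 1 = 1.
  i=1: a_1=6, p_1 = 6*6 + 1 = 37, q_1 = 6*1 + 0 = 6.
Check: 37^2 - 38*6^2 = 1369 - 1368 = 1, so (x, y) = (37, 6) solves the equation, and by the theorem it is the least positive solution.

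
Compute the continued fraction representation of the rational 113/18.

[6; 3, 1, 1, 2]

Run the Euclidean algorithm on 113 and 18; the successive quotients are the partial quotients a_0, a_1, ... (each step inverts the fractional part left over by the previous one):
  113 = 6*18 + 5, so a_0 = 6.
  18 = 3*5 + 3, so a_1 = 3.
  5 = 1*3 + 2, so a_2 = 1.
  3 = 1*2 + 1, so a_3 = 1.
  2 = 2*1 + 0, so a_4 = 2.
The remainder reaches 0 after 5 divisions, so the expansion has 5 partial quotients, read off in order.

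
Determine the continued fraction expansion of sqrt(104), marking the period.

Write x_i = (sqrt(104) + m_i)/d_i with (m_0, d_0) = (0, 1). a_0 = floor(sqrt(104)) = 10, since 10^2 = 100 <= 104 < 121 = 11^2.
Iterate m_{i+1} = d_i*a_i - m_i, d_{i+1} = (104 - m_{i+1}^2)/d_i, a_{i+1} = floor((a_0 + m_{i+1})/d_{i+1}):
  m_1 = 1*10 - 0 = 10, d_1 = (104 - 10^2)/1 = 4/1 = 4, a_1 = floor((10 + 10)/4) = 5.
  m_2 = 4*5 - 10 = 10, d_2 = (104 - 10^2)/4 = 4/4 = 1, a_2 = floor((10 + 10)/1) = 20.
  m_3 = 1*20 - 10 = 10, d_3 = (104 - 10^2)/1 = 4/1 = 4: (m_3, d_3) = (m_1, d_1) = (10, 4), so from here the quotients repeat a_1, a_2; the period length is 2.
Hence the expansion of sqrt(104) is a_0 = 10 followed by the repeating block 5, 20 (period 2).

[10; (5, 20)]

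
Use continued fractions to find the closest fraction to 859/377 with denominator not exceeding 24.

Expand x = 859/377 as a continued fraction with the Euclidean algorithm:
  859 = 2*377 + 105, so a_0 = 2.
  377 = 3*105 + 62, so a_1 = 3.
  105 = 1*62 + 43, so a_2 = 1.
  62 = 1*43 + 19, so a_3 = 1.
  43 = 2*19 + 5, so a_4 = 2.
  19 = 3*5 + 4, so a_5 = 3.
  5 = 1*4 + 1, so a_6 = 1.
  4 = 4*1 + 0, so a_7 = 4.
so x = [2; 3, 1, 1, 2, 3, 1, 4].
Convergents (p_i = a_i*p_{i-1} + p_{i-2}, q_i = a_i*q_{i-1} + q_{i-2} with p_{-2}=0, p_{-1}=1, q_{-2}=1, q_{-1}=0), until the denominator exceeds 24:
  i=0: a_0=2, p_0 = 2*1 + 0 = 2, q_0 = 2*0 + 1 = 1.
  i=1: a_1=3, p_1 = 3*2 + 1 = 7, q_1 = 3*1 + 0 = 3.
  i=2: a_2=1, p_2 = 1*7 + 2 = 9, q_2 = 1*3 + 1 = 4.
  i=3: a_3=1, p_3 = 1*9 + 7 = 16, q_3 = 1*4 + 3 = 7.
  i=4: a_4=2, p_4 = 2*16 + 9 = 41, q_4 = 2*7 + 4 = 18.
  i=5: a_5=3, p_5 = 3*41 + 16 = 139, q_5 = 3*18 + 7 = 61.
q_5 = 61 > 24, so the last convergent with denominator <= 24 is p_4/q_4 = 41/18.
The closest fraction with denominator <= 24 is either p_4/q_4 or the intermediate fraction (k*p_4 + p_3)/(k*q_4 + q_3) with the largest k >= 1 whose denominator stays <= 24; these approach x as k grows, and every other convergent or intermediate fraction in range is farther away.
Largest k: floor((24 - q_3)/q_4) = floor((24 - 7)/18) = 0.
Since k = 0, no intermediate fraction beyond p_4/q_4 has denominator <= 24, so the convergent 41/18 is the closest (its error is |859*18 - 41*377|/(377*18) = 5/6786).

41/18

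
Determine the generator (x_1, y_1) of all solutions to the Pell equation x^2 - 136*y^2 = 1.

(x, y) = (35, 3)

First expand sqrt(136) as a continued fraction. With x_i = (sqrt(136) + m_i)/d_i and (m_0, d_0) = (0, 1): a_0 = floor(sqrt(136)) = 11, since 11^2 = 121 <= 136 < 144 = 12^2.
Iterate m_{i+1} = d_i*a_i - m_i, d_{i+1} = (136 - m_{i+1}^2)/d_i, a_{i+1} = floor((a_0 + m_{i+1})/d_{i+1}):
  m_1 = 1*11 - 0 = 11, d_1 = (136 - 11^2)/1 = 15/1 = 15, a_1 = floor((11 + 11)/15) = 1.
  m_2 = 15*1 - 11 = 4, d_2 = (136 - 4^2)/15 = 120/15 = 8, a_2 = floor((11 + 4)/8) = 1.
  m_3 = 8*1 - 4 = 4, d_3 = (136 - 4^2)/8 = 120/8 = 15, a_3 = floor((11 + 4)/15) = 1.
  m_4 = 15*1 - 4 = 11, d_4 = (136 - 11^2)/15 = 15/15 = 1, a_4 = floor((11 + 11)/1) = 22.
  m_5 = 1*22 - 11 = 11, d_5 = (136 - 11^2)/1 = 15/1 = 15: (m_5, d_5) = (m_1, d_1) = (11, 15), so from here the quotients repeat a_1, ..., a_4; the period length is 4.
So sqrt(136) = [11; (1, 1, 1, 22)] with period length k = 4.
k is even, so the fundamental solution of x^2 - 136y^2 = 1 is (p_{k-1}, q_{k-1}) = (p_3, q_3); compute convergents through index 3.
Convergents (p_i = a_i*p_{i-1} + p_{i-2}, q_i = a_i*q_{i-1} + q_{i-2} with p_{-2}=0, p_{-1}=1, q_{-2}=1, q_{-1}=0):
  i=0: a_0=11, p_0 = 11*1 + 0 = 11, q_0 = 11*0 + 1 = 1.
  i=1: a_1=1, p_1 = 1*11 + 1 = 12, q_1 = 1*1 + 0 = 1.
  i=2: a_2=1, p_2 = 1*12 + 11 = 23, q_2 = 1*1 + 1 = 2.
  i=3: a_3=1, p_3 = 1*23 + 12 = 35, q_3 = 1*2 + 1 = 3.
Check: 35^2 - 136*3^2 = 1225 - 1224 = 1, so (x, y) = (35, 3) solves the equation, and by the theorem it is the least positive solution.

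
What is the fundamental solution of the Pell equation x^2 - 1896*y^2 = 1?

(x, y) = (193549, 4445)

First expand sqrt(1896) as a continued fraction. With x_i = (sqrt(1896) + m_i)/d_i and (m_0, d_0) = (0, 1): a_0 = floor(sqrt(1896)) = 43, since 43^2 = 1849 <= 1896 < 1936 = 44^2.
Iterate m_{i+1} = d_i*a_i - m_i, d_{i+1} = (1896 - m_{i+1}^2)/d_i, a_{i+1} = floor((a_0 + m_{i+1})/d_{i+1}):
  m_1 = 1*43 - 0 = 43, d_1 = (1896 - 43^2)/1 = 47/1 = 47, a_1 = floor((43 + 43)/47) = 1.
  m_2 = 47*1 - 43 = 4, d_2 = (1896 - 4^2)/47 = 1880/47 = 40, a_2 = floor((43 + 4)/40) = 1.
  m_3 = 40*1 - 4 = 36, d_3 = (1896 - 36^2)/40 = 600/40 = 15, a_3 = floor((43 + 36)/15) = 5.
  m_4 = 15*5 - 36 = 39, d_4 = (1896 - 39^2)/15 = 375/15 = 25, a_4 = floor((43 + 39)/25) = 3.
  m_5 = 25*3 - 39 = 36, d_5 = (1896 - 36^2)/25 = 600/25 = 24, a_5 = floor((43 + 36)/24) = 3.
  m_6 = 24*3 - 36 = 36, d_6 = (1896 - 36^2)/24 = 600/24 = 25, a_6 = floor((43 + 36)/25) = 3.
  m_7 = 25*3 - 36 = 39, d_7 = (1896 - 39^2)/25 = 375/25 = 15, a_7 = floor((43 + 39)/15) = 5.
  m_8 = 15*5 - 39 = 36, d_8 = (1896 - 36^2)/15 = 600/15 = 40, a_8 = floor((43 + 36)/40) = 1.
  m_9 = 40*1 - 36 = 4, d_9 = (1896 - 4^2)/40 = 1880/40 = 47, a_9 = floor((43 + 4)/47) = 1.
  m_10 = 47*1 - 4 = 43, d_10 = (1896 - 43^2)/47 = 47/47 = 1, a_10 = floor((43 + 43)/1) = 86.
  m_11 = 1*86 - 43 = 43, d_11 = (1896 - 43^2)/1 = 47/1 = 47: (m_11, d_11) = (m_1, d_1) = (43, 47), so from here the quotients repeat a_1, ..., a_10; the period length is 10.
So sqrt(1896) = [43; (1, 1, 5, 3, 3, 3, 5, 1, 1, 86)] with period length k = 10.
k is even, so the fundamental solution of x^2 - 1896y^2 = 1 is (p_{k-1}, q_{k-1}) = (p_9, q_9); compute convergents through index 9.
Convergents (p_i = a_i*p_{i-1} + p_{i-2}, q_i = a_i*q_{i-1} + q_{i-2} with p_{-2}=0, p_{-1}=1, q_{-2}=1, q_{-1}=0):
  i=0: a_0=43, p_0 = 43*1 + 0 = 43, q_0 = 43*0 + 1 = 1.
  i=1: a_1=1, p_1 = 1*43 + 1 = 44, q_1 = 1*1 + 0 = 1.
  i=2: a_2=1, p_2 = 1*44 + 43 = 87, q_2 = 1*1 + 1 = 2.
  i=3: a_3=5, p_3 = 5*87 + 44 = 479, q_3 = 5*2 + 1 = 11.
  i=4: a_4=3, p_4 = 3*479 + 87 = 1524, q_4 = 3*11 + 2 = 35.
  i=5: a_5=3, p_5 = 3*1524 + 479 = 5051, q_5 = 3*35 + 11 = 116.
  i=6: a_6=3, p_6 = 3*5051 + 1524 = 16677, q_6 = 3*116 + 35 = 383.
  i=7: a_7=5, p_7 = 5*16677 + 5051 = 88436, q_7 = 5*383 + 116 = 2031.
  i=8: a_8=1, p_8 = 1*88436 + 16677 = 105113, q_8 = 1*2031 + 383 = 2414.
  i=9: a_9=1, p_9 = 1*105113 + 88436 = 193549, q_9 = 1*2414 + 2031 = 4445.
Check: 193549^2 - 1896*4445^2 = 37461215401 - 37461215400 = 1, so (x, y) = (193549, 4445) solves the equation, and by the theorem it is the least positive solution.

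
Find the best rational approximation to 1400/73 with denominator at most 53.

863/45

Expand x = 1400/73 as a continued fraction with the Euclidean algorithm:
  1400 = 19*73 + 13, so a_0 = 19.
  73 = 5*13 + 8, so a_1 = 5.
  13 = 1*8 + 5, so a_2 = 1.
  8 = 1*5 + 3, so a_3 = 1.
  5 = 1*3 + 2, so a_4 = 1.
  3 = 1*2 + 1, so a_5 = 1.
  2 = 2*1 + 0, so a_6 = 2.
so x = [19; 5, 1, 1, 1, 1, 2].
Convergents (p_i = a_i*p_{i-1} + p_{i-2}, q_i = a_i*q_{i-1} + q_{i-2} with p_{-2}=0, p_{-1}=1, q_{-2}=1, q_{-1}=0), until the denominator exceeds 53:
  i=0: a_0=19, p_0 = 19*1 + 0 = 19, q_0 = 19*0 + 1 = 1.
  i=1: a_1=5, p_1 = 5*19 + 1 = 96, q_1 = 5*1 + 0 = 5.
  i=2: a_2=1, p_2 = 1*96 + 19 = 115, q_2 = 1*5 + 1 = 6.
  i=3: a_3=1, p_3 = 1*115 + 96 = 211, q_3 = 1*6 + 5 = 11.
  i=4: a_4=1, p_4 = 1*211 + 115 = 326, q_4 = 1*11 + 6 = 17.
  i=5: a_5=1, p_5 = 1*326 + 211 = 537, q_5 = 1*17 + 11 = 28.
  i=6: a_6=2, p_6 = 2*537 + 326 = 1400, q_6 = 2*28 + 17 = 73.
q_6 = 73 > 53, so the last convergent with denominator <= 53 is p_5/q_5 = 537/28.
The closest fraction with denominator <= 53 is either p_5/q_5 or the intermediate fraction (k*p_5 + p_4)/(k*q_5 + q_4) with the largest k >= 1 whose denominator stays <= 53; these approach x as k grows, and every other convergent or intermediate fraction in range is farther away.
Largest k: floor((53 - q_4)/q_5) = floor((53 - 17)/28) = 1.
That gives (1*537 + 326)/(1*28 + 17) = 863/45.
Compare the errors: |x - 537/28| = |1400*28 - 537*73|/(73*28) = 1/2044, and |x - 863/45| = |1400*45 - 863*73|/(73*45) = 1/3285.
Cross-multiplying, 1*2044 = 2044 < 3285 = 1*3285, so 1/3285 is smaller: the intermediate fraction 863/45 is closer to x than 537/28.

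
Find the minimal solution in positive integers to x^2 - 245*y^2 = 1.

(x, y) = (51841, 3312)

First expand sqrt(245) as a continued fraction. With x_i = (sqrt(245) + m_i)/d_i and (m_0, d_0) = (0, 1): a_0 = floor(sqrt(245)) = 15, since 15^2 = 225 <= 245 < 256 = 16^2.
Iterate m_{i+1} = d_i*a_i - m_i, d_{i+1} = (245 - m_{i+1}^2)/d_i, a_{i+1} = floor((a_0 + m_{i+1})/d_{i+1}):
  m_1 = 1*15 - 0 = 15, d_1 = (245 - 15^2)/1 = 20/1 = 20, a_1 = floor((15 + 15)/20) = 1.
  m_2 = 20*1 - 15 = 5, d_2 = (245 - 5^2)/20 = 220/20 = 11, a_2 = floor((15 + 5)/11) = 1.
  m_3 = 11*1 - 5 = 6, d_3 = (245 - 6^2)/11 = 209/11 = 19, a_3 = floor((15 + 6)/19) = 1.
  m_4 = 19*1 - 6 = 13, d_4 = (245 - 13^2)/19 = 76/19 = 4, a_4 = floor((15 + 13)/4) = 7.
  m_5 = 4*7 - 13 = 15, d_5 = (245 - 15^2)/4 = 20/4 = 5, a_5 = floor((15 + 15)/5) = 6.
  m_6 = 5*6 - 15 = 15, d_6 = (245 - 15^2)/5 = 20/5 = 4, a_6 = floor((15 + 15)/4) = 7.
  m_7 = 4*7 - 15 = 13, d_7 = (245 - 13^2)/4 = 76/4 = 19, a_7 = floor((15 + 13)/19) = 1.
  m_8 = 19*1 - 13 = 6, d_8 = (245 - 6^2)/19 = 209/19 = 11, a_8 = floor((15 + 6)/11) = 1.
  m_9 = 11*1 - 6 = 5, d_9 = (245 - 5^2)/11 = 220/11 = 20, a_9 = floor((15 + 5)/20) = 1.
  m_10 = 20*1 - 5 = 15, d_10 = (245 - 15^2)/20 = 20/20 = 1, a_10 = floor((15 + 15)/1) = 30.
  m_11 = 1*30 - 15 = 15, d_11 = (245 - 15^2)/1 = 20/1 = 20: (m_11, d_11) = (m_1, d_1) = (15, 20), so from here the quotients repeat a_1, ..., a_10; the period length is 10.
So sqrt(245) = [15; (1, 1, 1, 7, 6, 7, 1, 1, 1, 30)] with period length k = 10.
k is even, so the fundamental solution of x^2 - 245y^2 = 1 is (p_{k-1}, q_{k-1}) = (p_9, q_9); compute convergents through index 9.
Convergents (p_i = a_i*p_{i-1} + p_{i-2}, q_i = a_i*q_{i-1} + q_{i-2} with p_{-2}=0, p_{-1}=1, q_{-2}=1, q_{-1}=0):
  i=0: a_0=15, p_0 = 15*1 + 0 = 15, q_0 = 15*0 + 1 = 1.
  i=1: a_1=1, p_1 = 1*15 + 1 = 16, q_1 = 1*1 + 0 = 1.
  i=2: a_2=1, p_2 = 1*16 + 15 = 31, q_2 = 1*1 + 1 = 2.
  i=3: a_3=1, p_3 = 1*31 + 16 = 47, q_3 = 1*2 + 1 = 3.
  i=4: a_4=7, p_4 = 7*47 + 31 = 360, q_4 = 7*3 + 2 = 23.
  i=5: a_5=6, p_5 = 6*360 + 47 = 2207, q_5 = 6*23 + 3 = 141.
  i=6: a_6=7, p_6 = 7*2207 + 360 = 15809, q_6 = 7*141 + 23 = 1010.
  i=7: a_7=1, p_7 = 1*15809 + 2207 = 18016, q_7 = 1*1010 + 141 = 1151.
  i=8: a_8=1, p_8 = 1*18016 + 15809 = 33825, q_8 = 1*1151 + 1010 = 2161.
  i=9: a_9=1, p_9 = 1*33825 + 18016 = 51841, q_9 = 1*2161 + 1151 = 3312.
Check: 51841^2 - 245*3312^2 = 2687489281 - 2687489280 = 1, so (x, y) = (51841, 3312) solves the equation, and by the theorem it is the least positive solution.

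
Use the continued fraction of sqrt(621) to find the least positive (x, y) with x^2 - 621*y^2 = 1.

First expand sqrt(621) as a continued fraction. With x_i = (sqrt(621) + m_i)/d_i and (m_0, d_0) = (0, 1): a_0 = floor(sqrt(621)) = 24, since 24^2 = 576 <= 621 < 625 = 25^2.
Iterate m_{i+1} = d_i*a_i - m_i, d_{i+1} = (621 - m_{i+1}^2)/d_i, a_{i+1} = floor((a_0 + m_{i+1})/d_{i+1}):
  m_1 = 1*24 - 0 = 24, d_1 = (621 - 24^2)/1 = 45/1 = 45, a_1 = floor((24 + 24)/45) = 1.
  m_2 = 45*1 - 24 = 21, d_2 = (621 - 21^2)/45 = 180/45 = 4, a_2 = floor((24 + 21)/4) = 11.
  m_3 = 4*11 - 21 = 23, d_3 = (621 - 23^2)/4 = 92/4 = 23, a_3 = floor((24 + 23)/23) = 2.
  m_4 = 23*2 - 23 = 23, d_4 = (621 - 23^2)/23 = 92/23 = 4, a_4 = floor((24 + 23)/4) = 11.
  m_5 = 4*11 - 23 = 21, d_5 = (621 - 21^2)/4 = 180/4 = 45, a_5 = floor((24 + 21)/45) = 1.
  m_6 = 45*1 - 21 = 24, d_6 = (621 - 24^2)/45 = 45/45 = 1, a_6 = floor((24 + 24)/1) = 48.
  m_7 = 1*48 - 24 = 24, d_7 = (621 - 24^2)/1 = 45/1 = 45: (m_7, d_7) = (m_1, d_1) = (24, 45), so from here the quotients repeat a_1, ..., a_6; the period length is 6.
So sqrt(621) = [24; (1, 11, 2, 11, 1, 48)] with period length k = 6.
k is even, so the fundamental solution of x^2 - 621y^2 = 1 is (p_{k-1}, q_{k-1}) = (p_5, q_5); compute convergents through index 5.
Convergents (p_i = a_i*p_{i-1} + p_{i-2}, q_i = a_i*q_{i-1} + q_{i-2} with p_{-2}=0, p_{-1}=1, q_{-2}=1, q_{-1}=0):
  i=0: a_0=24, p_0 = 24*1 + 0 = 24, q_0 = 24*0 + 1 = 1.
  i=1: a_1=1, p_1 = 1*24 + 1 = 25, q_1 = 1*1 + 0 = 1.
  i=2: a_2=11, p_2 = 11*25 + 24 = 299, q_2 = 11*1 + 1 = 12.
  i=3: a_3=2, p_3 = 2*299 + 25 = 623, q_3 = 2*12 + 1 = 25.
  i=4: a_4=11, p_4 = 11*623 + 299 = 7152, q_4 = 11*25 + 12 = 287.
  i=5: a_5=1, p_5 = 1*7152 + 623 = 7775, q_5 = 1*287 + 25 = 312.
Check: 7775^2 - 621*312^2 = 60450625 - 60450624 = 1, so (x, y) = (7775, 312) solves the equation, and by the theorem it is the least positive solution.

(x, y) = (7775, 312)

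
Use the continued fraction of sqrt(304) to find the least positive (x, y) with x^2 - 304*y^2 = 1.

First expand sqrt(304) as a continued fraction. With x_i = (sqrt(304) + m_i)/d_i and (m_0, d_0) = (0, 1): a_0 = floor(sqrt(304)) = 17, since 17^2 = 289 <= 304 < 324 = 18^2.
Iterate m_{i+1} = d_i*a_i - m_i, d_{i+1} = (304 - m_{i+1}^2)/d_i, a_{i+1} = floor((a_0 + m_{i+1})/d_{i+1}):
  m_1 = 1*17 - 0 = 17, d_1 = (304 - 17^2)/1 = 15/1 = 15, a_1 = floor((17 + 17)/15) = 2.
  m_2 = 15*2 - 17 = 13, d_2 = (304 - 13^2)/15 = 135/15 = 9, a_2 = floor((17 + 13)/9) = 3.
  m_3 = 9*3 - 13 = 14, d_3 = (304 - 14^2)/9 = 108/9 = 12, a_3 = floor((17 + 14)/12) = 2.
  m_4 = 12*2 - 14 = 10, d_4 = (304 - 10^2)/12 = 204/12 = 17, a_4 = floor((17 + 10)/17) = 1.
  m_5 = 17*1 - 10 = 7, d_5 = (304 - 7^2)/17 = 255/17 = 15, a_5 = floor((17 + 7)/15) = 1.
  m_6 = 15*1 - 7 = 8, d_6 = (304 - 8^2)/15 = 240/15 = 16, a_6 = floor((17 + 8)/16) = 1.
  m_7 = 16*1 - 8 = 8, d_7 = (304 - 8^2)/16 = 240/16 = 15, a_7 = floor((17 + 8)/15) = 1.
  m_8 = 15*1 - 8 = 7, d_8 = (304 - 7^2)/15 = 255/15 = 17, a_8 = floor((17 + 7)/17) = 1.
  m_9 = 17*1 - 7 = 10, d_9 = (304 - 10^2)/17 = 204/17 = 12, a_9 = floor((17 + 10)/12) = 2.
  m_10 = 12*2 - 10 = 14, d_10 = (304 - 14^2)/12 = 108/12 = 9, a_10 = floor((17 + 14)/9) = 3.
  m_11 = 9*3 - 14 = 13, d_11 = (304 - 13^2)/9 = 135/9 = 15, a_11 = floor((17 + 13)/15) = 2.
  m_12 = 15*2 - 13 = 17, d_12 = (304 - 17^2)/15 = 15/15 = 1, a_12 = floor((17 + 17)/1) = 34.
  m_13 = 1*34 - 17 = 17, d_13 = (304 - 17^2)/1 = 15/1 = 15: (m_13, d_13) = (m_1, d_1) = (17, 15), so from here the quotients repeat a_1, ..., a_12; the period length is 12.
So sqrt(304) = [17; (2, 3, 2, 1, 1, 1, 1, 1, 2, 3, 2, 34)] with period length k = 12.
k is even, so the fundamental solution of x^2 - 304y^2 = 1 is (p_{k-1}, q_{k-1}) = (p_11, q_11); compute convergents through index 11.
Convergents (p_i = a_i*p_{i-1} + p_{i-2}, q_i = a_i*q_{i-1} + q_{i-2} with p_{-2}=0, p_{-1}=1, q_{-2}=1, q_{-1}=0):
  i=0: a_0=17, p_0 = 17*1 + 0 = 17, q_0 = 17*0 + 1 = 1.
  i=1: a_1=2, p_1 = 2*17 + 1 = 35, q_1 = 2*1 + 0 = 2.
  i=2: a_2=3, p_2 = 3*35 + 17 = 122, q_2 = 3*2 + 1 = 7.
  i=3: a_3=2, p_3 = 2*122 + 35 = 279, q_3 = 2*7 + 2 = 16.
  i=4: a_4=1, p_4 = 1*279 + 122 = 401, q_4 = 1*16 + 7 = 23.
  i=5: a_5=1, p_5 = 1*401 + 279 = 680, q_5 = 1*23 + 16 = 39.
  i=6: a_6=1, p_6 = 1*680 + 401 = 1081, q_6 = 1*39 + 23 = 62.
  i=7: a_7=1, p_7 = 1*1081 + 680 = 1761, q_7 = 1*62 + 39 = 101.
  i=8: a_8=1, p_8 = 1*1761 + 1081 = 2842, q_8 = 1*101 + 62 = 163.
  i=9: a_9=2, p_9 = 2*2842 + 1761 = 7445, q_9 = 2*163 + 101 = 427.
  i=10: a_10=3, p_10 = 3*7445 + 2842 = 25177, q_10 = 3*427 + 163 = 1444.
  i=11: a_11=2, p_11 = 2*25177 + 7445 = 57799, q_11 = 2*1444 + 427 = 3315.
Check: 57799^2 - 304*3315^2 = 3340724401 - 3340724400 = 1, so (x, y) = (57799, 3315) solves the equation, and by the theorem it is the least positive solution.

(x, y) = (57799, 3315)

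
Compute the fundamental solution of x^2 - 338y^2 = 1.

(x, y) = (114243, 6214)

First expand sqrt(338) as a continued fraction. With x_i = (sqrt(338) + m_i)/d_i and (m_0, d_0) = (0, 1): a_0 = floor(sqrt(338)) = 18, since 18^2 = 324 <= 338 < 361 = 19^2.
Iterate m_{i+1} = d_i*a_i - m_i, d_{i+1} = (338 - m_{i+1}^2)/d_i, a_{i+1} = floor((a_0 + m_{i+1})/d_{i+1}):
  m_1 = 1*18 - 0 = 18, d_1 = (338 - 18^2)/1 = 14/1 = 14, a_1 = floor((18 + 18)/14) = 2.
  m_2 = 14*2 - 18 = 10, d_2 = (338 - 10^2)/14 = 238/14 = 17, a_2 = floor((18 + 10)/17) = 1.
  m_3 = 17*1 - 10 = 7, d_3 = (338 - 7^2)/17 = 289/17 = 17, a_3 = floor((18 + 7)/17) = 1.
  m_4 = 17*1 - 7 = 10, d_4 = (338 - 10^2)/17 = 238/17 = 14, a_4 = floor((18 + 10)/14) = 2.
  m_5 = 14*2 - 10 = 18, d_5 = (338 - 18^2)/14 = 14/14 = 1, a_5 = floor((18 + 18)/1) = 36.
  m_6 = 1*36 - 18 = 18, d_6 = (338 - 18^2)/1 = 14/1 = 14: (m_6, d_6) = (m_1, d_1) = (18, 14), so from here the quotients repeat a_1, ..., a_5; the period length is 5.
So sqrt(338) = [18; (2, 1, 1, 2, 36)] with period length k = 5.
k is odd, so (p_{k-1}, q_{k-1}) only solves x^2 - 338y^2 = -1 and the fundamental solution of x^2 - 338y^2 = 1 is (p_{2k-1}, q_{2k-1}) = (p_9, q_9); compute convergents through index 9, running through the period twice.
Convergents (p_i = a_i*p_{i-1} + p_{i-2}, q_i = a_i*q_{i-1} + q_{i-2} with p_{-2}=0, p_{-1}=1, q_{-2}=1, q_{-1}=0):
  i=0: a_0=18, p_0 = 18*1 + 0 = 18, q_0 = 18*0 + 1 = 1.
  i=1: a_1=2, p_1 = 2*18 + 1 = 37, q_1 = 2*1 + 0 = 2.
  i=2: a_2=1, p_2 = 1*37 + 18 = 55, q_2 = 1*2 + 1 = 3.
  i=3: a_3=1, p_3 = 1*55 + 37 = 92, q_3 = 1*3 + 2 = 5.
  i=4: a_4=2, p_4 = 2*92 + 55 = 239, q_4 = 2*5 + 3 = 13.
  i=5: a_5=36, p_5 = 36*239 + 92 = 8696, q_5 = 36*13 + 5 = 473.
  i=6: a_6=2, p_6 = 2*8696 + 239 = 17631, q_6 = 2*473 + 13 = 959.
  i=7: a_7=1, p_7 = 1*17631 + 8696 = 26327, q_7 = 1*959 + 473 = 1432.
  i=8: a_8=1, p_8 = 1*26327 + 17631 = 43958, q_8 = 1*1432 + 959 = 2391.
  i=9: a_9=2, p_9 = 2*43958 + 26327 = 114243, q_9 = 2*2391 + 1432 = 6214.
Indeed p_4^2 - 338*q_4^2 = 57121 - 57122 = -1, not +1.
Check: 114243^2 - 338*6214^2 = 13051463049 - 13051463048 = 1, so (x, y) = (114243, 6214) solves the equation, and by the theorem it is the least positive solution.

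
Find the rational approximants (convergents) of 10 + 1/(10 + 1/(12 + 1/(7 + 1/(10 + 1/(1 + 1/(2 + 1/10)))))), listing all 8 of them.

Using the convergent recurrence p_i = a_i*p_{i-1} + p_{i-2}, q_i = a_i*q_{i-1} + q_{i-2} with p_{-2}=0, p_{-1}=1, q_{-2}=1, q_{-1}=0:
  i=0: a_0=10, p_0 = 10*1 + 0 = 10, q_0 = 10*0 + 1 = 1.
  i=1: a_1=10, p_1 = 10*10 + 1 = 101, q_1 = 10*1 + 0 = 10.
  i=2: a_2=12, p_2 = 12*101 + 10 = 1222, q_2 = 12*10 + 1 = 121.
  i=3: a_3=7, p_3 = 7*1222 + 101 = 8655, q_3 = 7*121 + 10 = 857.
  i=4: a_4=10, p_4 = 10*8655 + 1222 = 87772, q_4 = 10*857 + 121 = 8691.
  i=5: a_5=1, p_5 = 1*87772 + 8655 = 96427, q_5 = 1*8691 + 857 = 9548.
  i=6: a_6=2, p_6 = 2*96427 + 87772 = 280626, q_6 = 2*9548 + 8691 = 27787.
  i=7: a_7=10, p_7 = 10*280626 + 96427 = 2902687, q_7 = 10*27787 + 9548 = 287418.

10/1, 101/10, 1222/121, 8655/857, 87772/8691, 96427/9548, 280626/27787, 2902687/287418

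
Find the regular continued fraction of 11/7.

[1; 1, 1, 3]

Run the Euclidean algorithm on 11 and 7; the successive quotients are the partial quotients a_0, a_1, ... (each step inverts the fractional part left over by the previous one):
  11 = 1*7 + 4, so a_0 = 1.
  7 = 1*4 + 3, so a_1 = 1.
  4 = 1*3 + 1, so a_2 = 1.
  3 = 3*1 + 0, so a_3 = 3.
The remainder reaches 0 after 4 divisions, so the expansion has 4 partial quotients, read off in order.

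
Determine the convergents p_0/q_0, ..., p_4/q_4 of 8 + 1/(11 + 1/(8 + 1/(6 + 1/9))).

8/1, 89/11, 720/89, 4409/545, 40401/4994

Using the convergent recurrence p_i = a_i*p_{i-1} + p_{i-2}, q_i = a_i*q_{i-1} + q_{i-2} with p_{-2}=0, p_{-1}=1, q_{-2}=1, q_{-1}=0:
  i=0: a_0=8, p_0 = 8*1 + 0 = 8, q_0 = 8*0 + 1 = 1.
  i=1: a_1=11, p_1 = 11*8 + 1 = 89, q_1 = 11*1 + 0 = 11.
  i=2: a_2=8, p_2 = 8*89 + 8 = 720, q_2 = 8*11 + 1 = 89.
  i=3: a_3=6, p_3 = 6*720 + 89 = 4409, q_3 = 6*89 + 11 = 545.
  i=4: a_4=9, p_4 = 9*4409 + 720 = 40401, q_4 = 9*545 + 89 = 4994.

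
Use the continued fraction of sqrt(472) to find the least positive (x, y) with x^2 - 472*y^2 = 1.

(x, y) = (306917, 14127)

First expand sqrt(472) as a continued fraction. With x_i = (sqrt(472) + m_i)/d_i and (m_0, d_0) = (0, 1): a_0 = floor(sqrt(472)) = 21, since 21^2 = 441 <= 472 < 484 = 22^2.
Iterate m_{i+1} = d_i*a_i - m_i, d_{i+1} = (472 - m_{i+1}^2)/d_i, a_{i+1} = floor((a_0 + m_{i+1})/d_{i+1}):
  m_1 = 1*21 - 0 = 21, d_1 = (472 - 21^2)/1 = 31/1 = 31, a_1 = floor((21 + 21)/31) = 1.
  m_2 = 31*1 - 21 = 10, d_2 = (472 - 10^2)/31 = 372/31 = 12, a_2 = floor((21 + 10)/12) = 2.
  m_3 = 12*2 - 10 = 14, d_3 = (472 - 14^2)/12 = 276/12 = 23, a_3 = floor((21 + 14)/23) = 1.
  m_4 = 23*1 - 14 = 9, d_4 = (472 - 9^2)/23 = 391/23 = 17, a_4 = floor((21 + 9)/17) = 1.
  m_5 = 17*1 - 9 = 8, d_5 = (472 - 8^2)/17 = 408/17 = 24, a_5 = floor((21 + 8)/24) = 1.
  m_6 = 24*1 - 8 = 16, d_6 = (472 - 16^2)/24 = 216/24 = 9, a_6 = floor((21 + 16)/9) = 4.
  m_7 = 9*4 - 16 = 20, d_7 = (472 - 20^2)/9 = 72/9 = 8, a_7 = floor((21 + 20)/8) = 5.
  m_8 = 8*5 - 20 = 20, d_8 = (472 - 20^2)/8 = 72/8 = 9, a_8 = floor((21 + 20)/9) = 4.
  m_9 = 9*4 - 20 = 16, d_9 = (472 - 16^2)/9 = 216/9 = 24, a_9 = floor((21 + 16)/24) = 1.
  m_10 = 24*1 - 16 = 8, d_10 = (472 - 8^2)/24 = 408/24 = 17, a_10 = floor((21 + 8)/17) = 1.
  m_11 = 17*1 - 8 = 9, d_11 = (472 - 9^2)/17 = 391/17 = 23, a_11 = floor((21 + 9)/23) = 1.
  m_12 = 23*1 - 9 = 14, d_12 = (472 - 14^2)/23 = 276/23 = 12, a_12 = floor((21 + 14)/12) = 2.
  m_13 = 12*2 - 14 = 10, d_13 = (472 - 10^2)/12 = 372/12 = 31, a_13 = floor((21 + 10)/31) = 1.
  m_14 = 31*1 - 10 = 21, d_14 = (472 - 21^2)/31 = 31/31 = 1, a_14 = floor((21 + 21)/1) = 42.
  m_15 = 1*42 - 21 = 21, d_15 = (472 - 21^2)/1 = 31/1 = 31: (m_15, d_15) = (m_1, d_1) = (21, 31), so from here the quotients repeat a_1, ..., a_14; the period length is 14.
So sqrt(472) = [21; (1, 2, 1, 1, 1, 4, 5, 4, 1, 1, 1, 2, 1, 42)] with period length k = 14.
k is even, so the fundamental solution of x^2 - 472y^2 = 1 is (p_{k-1}, q_{k-1}) = (p_13, q_13); compute convergents through index 13.
Convergents (p_i = a_i*p_{i-1} + p_{i-2}, q_i = a_i*q_{i-1} + q_{i-2} with p_{-2}=0, p_{-1}=1, q_{-2}=1, q_{-1}=0):
  i=0: a_0=21, p_0 = 21*1 + 0 = 21, q_0 = 21*0 + 1 = 1.
  i=1: a_1=1, p_1 = 1*21 + 1 = 22, q_1 = 1*1 + 0 = 1.
  i=2: a_2=2, p_2 = 2*22 + 21 = 65, q_2 = 2*1 + 1 = 3.
  i=3: a_3=1, p_3 = 1*65 + 22 = 87, q_3 = 1*3 + 1 = 4.
  i=4: a_4=1, p_4 = 1*87 + 65 = 152, q_4 = 1*4 + 3 = 7.
  i=5: a_5=1, p_5 = 1*152 + 87 = 239, q_5 = 1*7 + 4 = 11.
  i=6: a_6=4, p_6 = 4*239 + 152 = 1108, q_6 = 4*11 + 7 = 51.
  i=7: a_7=5, p_7 = 5*1108 + 239 = 5779, q_7 = 5*51 + 11 = 266.
  i=8: a_8=4, p_8 = 4*5779 + 1108 = 24224, q_8 = 4*266 + 51 = 1115.
  i=9: a_9=1, p_9 = 1*24224 + 5779 = 30003, q_9 = 1*1115 + 266 = 1381.
  i=10: a_10=1, p_10 = 1*30003 + 24224 = 54227, q_10 = 1*1381 + 1115 = 2496.
  i=11: a_11=1, p_11 = 1*54227 + 30003 = 84230, q_11 = 1*2496 + 1381 = 3877.
  i=12: a_12=2, p_12 = 2*84230 + 54227 = 222687, q_12 = 2*3877 + 2496 = 10250.
  i=13: a_13=1, p_13 = 1*222687 + 84230 = 306917, q_13 = 1*10250 + 3877 = 14127.
Check: 306917^2 - 472*14127^2 = 94198044889 - 94198044888 = 1, so (x, y) = (306917, 14127) solves the equation, and by the theorem it is the least positive solution.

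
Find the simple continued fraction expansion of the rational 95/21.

[4; 1, 1, 10]

Run the Euclidean algorithm on 95 and 21; the successive quotients are the partial quotients a_0, a_1, ... (each step inverts the fractional part left over by the previous one):
  95 = 4*21 + 11, so a_0 = 4.
  21 = 1*11 + 10, so a_1 = 1.
  11 = 1*10 + 1, so a_2 = 1.
  10 = 10*1 + 0, so a_3 = 10.
The remainder reaches 0 after 4 divisions, so the expansion has 4 partial quotients, read off in order.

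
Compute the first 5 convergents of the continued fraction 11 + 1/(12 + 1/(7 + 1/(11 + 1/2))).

11/1, 133/12, 942/85, 10495/947, 21932/1979

Using the convergent recurrence p_i = a_i*p_{i-1} + p_{i-2}, q_i = a_i*q_{i-1} + q_{i-2} with p_{-2}=0, p_{-1}=1, q_{-2}=1, q_{-1}=0:
  i=0: a_0=11, p_0 = 11*1 + 0 = 11, q_0 = 11*0 + 1 = 1.
  i=1: a_1=12, p_1 = 12*11 + 1 = 133, q_1 = 12*1 + 0 = 12.
  i=2: a_2=7, p_2 = 7*133 + 11 = 942, q_2 = 7*12 + 1 = 85.
  i=3: a_3=11, p_3 = 11*942 + 133 = 10495, q_3 = 11*85 + 12 = 947.
  i=4: a_4=2, p_4 = 2*10495 + 942 = 21932, q_4 = 2*947 + 85 = 1979.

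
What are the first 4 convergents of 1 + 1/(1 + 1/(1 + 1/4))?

Using the convergent recurrence p_i = a_i*p_{i-1} + p_{i-2}, q_i = a_i*q_{i-1} + q_{i-2} with p_{-2}=0, p_{-1}=1, q_{-2}=1, q_{-1}=0:
  i=0: a_0=1, p_0 = 1*1 + 0 = 1, q_0 = 1*0 + 1 = 1.
  i=1: a_1=1, p_1 = 1*1 + 1 = 2, q_1 = 1*1 + 0 = 1.
  i=2: a_2=1, p_2 = 1*2 + 1 = 3, q_2 = 1*1 + 1 = 2.
  i=3: a_3=4, p_3 = 4*3 + 2 = 14, q_3 = 4*2 + 1 = 9.

1/1, 2/1, 3/2, 14/9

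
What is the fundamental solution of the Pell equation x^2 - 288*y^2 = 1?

(x, y) = (17, 1)

First expand sqrt(288) as a continued fraction. With x_i = (sqrt(288) + m_i)/d_i and (m_0, d_0) = (0, 1): a_0 = floor(sqrt(288)) = 16, since 16^2 = 256 <= 288 < 289 = 17^2.
Iterate m_{i+1} = d_i*a_i - m_i, d_{i+1} = (288 - m_{i+1}^2)/d_i, a_{i+1} = floor((a_0 + m_{i+1})/d_{i+1}):
  m_1 = 1*16 - 0 = 16, d_1 = (288 - 16^2)/1 = 32/1 = 32, a_1 = floor((16 + 16)/32) = 1.
  m_2 = 32*1 - 16 = 16, d_2 = (288 - 16^2)/32 = 32/32 = 1, a_2 = floor((16 + 16)/1) = 32.
  m_3 = 1*32 - 16 = 16, d_3 = (288 - 16^2)/1 = 32/1 = 32: (m_3, d_3) = (m_1, d_1) = (16, 32), so from here the quotients repeat a_1, a_2; the period length is 2.
So sqrt(288) = [16; (1, 32)] with period length k = 2.
k is even, so the fundamental solution of x^2 - 288y^2 = 1 is (p_{k-1}, q_{k-1}) = (p_1, q_1); compute convergents through index 1.
Convergents (p_i = a_i*p_{i-1} + p_{i-2}, q_i = a_i*q_{i-1} + q_{i-2} with p_{-2}=0, p_{-1}=1, q_{-2}=1, q_{-1}=0):
  i=0: a_0=16, p_0 = 16*1 + 0 = 16, q_0 = 16*0 + 1 = 1.
  i=1: a_1=1, p_1 = 1*16 + 1 = 17, q_1 = 1*1 + 0 = 1.
Check: 17^2 - 288*1^2 = 289 - 288 = 1, so (x, y) = (17, 1) solves the equation, and by the theorem it is the least positive solution.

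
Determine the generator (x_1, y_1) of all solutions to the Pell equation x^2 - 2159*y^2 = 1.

(x, y) = (28576, 615)

First expand sqrt(2159) as a continued fraction. With x_i = (sqrt(2159) + m_i)/d_i and (m_0, d_0) = (0, 1): a_0 = floor(sqrt(2159)) = 46, since 46^2 = 2116 <= 2159 < 2209 = 47^2.
Iterate m_{i+1} = d_i*a_i - m_i, d_{i+1} = (2159 - m_{i+1}^2)/d_i, a_{i+1} = floor((a_0 + m_{i+1})/d_{i+1}):
  m_1 = 1*46 - 0 = 46, d_1 = (2159 - 46^2)/1 = 43/1 = 43, a_1 = floor((46 + 46)/43) = 2.
  m_2 = 43*2 - 46 = 40, d_2 = (2159 - 40^2)/43 = 559/43 = 13, a_2 = floor((46 + 40)/13) = 6.
  m_3 = 13*6 - 40 = 38, d_3 = (2159 - 38^2)/13 = 715/13 = 55, a_3 = floor((46 + 38)/55) = 1.
  m_4 = 55*1 - 38 = 17, d_4 = (2159 - 17^2)/55 = 1870/55 = 34, a_4 = floor((46 + 17)/34) = 1.
  m_5 = 34*1 - 17 = 17, d_5 = (2159 - 17^2)/34 = 1870/34 = 55, a_5 = floor((46 + 17)/55) = 1.
  m_6 = 55*1 - 17 = 38, d_6 = (2159 - 38^2)/55 = 715/55 = 13, a_6 = floor((46 + 38)/13) = 6.
  m_7 = 13*6 - 38 = 40, d_7 = (2159 - 40^2)/13 = 559/13 = 43, a_7 = floor((46 + 40)/43) = 2.
  m_8 = 43*2 - 40 = 46, d_8 = (2159 - 46^2)/43 = 43/43 = 1, a_8 = floor((46 + 46)/1) = 92.
  m_9 = 1*92 - 46 = 46, d_9 = (2159 - 46^2)/1 = 43/1 = 43: (m_9, d_9) = (m_1, d_1) = (46, 43), so from here the quotients repeat a_1, ..., a_8; the period length is 8.
So sqrt(2159) = [46; (2, 6, 1, 1, 1, 6, 2, 92)] with period length k = 8.
k is even, so the fundamental solution of x^2 - 2159y^2 = 1 is (p_{k-1}, q_{k-1}) = (p_7, q_7); compute convergents through index 7.
Convergents (p_i = a_i*p_{i-1} + p_{i-2}, q_i = a_i*q_{i-1} + q_{i-2} with p_{-2}=0, p_{-1}=1, q_{-2}=1, q_{-1}=0):
  i=0: a_0=46, p_0 = 46*1 + 0 = 46, q_0 = 46*0 + 1 = 1.
  i=1: a_1=2, p_1 = 2*46 + 1 = 93, q_1 = 2*1 + 0 = 2.
  i=2: a_2=6, p_2 = 6*93 + 46 = 604, q_2 = 6*2 + 1 = 13.
  i=3: a_3=1, p_3 = 1*604 + 93 = 697, q_3 = 1*13 + 2 = 15.
  i=4: a_4=1, p_4 = 1*697 + 604 = 1301, q_4 = 1*15 + 13 = 28.
  i=5: a_5=1, p_5 = 1*1301 + 697 = 1998, q_5 = 1*28 + 15 = 43.
  i=6: a_6=6, p_6 = 6*1998 + 1301 = 13289, q_6 = 6*43 + 28 = 286.
  i=7: a_7=2, p_7 = 2*13289 + 1998 = 28576, q_7 = 2*286 + 43 = 615.
Check: 28576^2 - 2159*615^2 = 816587776 - 816587775 = 1, so (x, y) = (28576, 615) solves the equation, and by the theorem it is the least positive solution.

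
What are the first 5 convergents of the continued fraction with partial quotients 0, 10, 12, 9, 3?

Using the convergent recurrence p_i = a_i*p_{i-1} + p_{i-2}, q_i = a_i*q_{i-1} + q_{i-2} with p_{-2}=0, p_{-1}=1, q_{-2}=1, q_{-1}=0:
  i=0: a_0=0, p_0 = 0*1 + 0 = 0, q_0 = 0*0 + 1 = 1.
  i=1: a_1=10, p_1 = 10*0 + 1 = 1, q_1 = 10*1 + 0 = 10.
  i=2: a_2=12, p_2 = 12*1 + 0 = 12, q_2 = 12*10 + 1 = 121.
  i=3: a_3=9, p_3 = 9*12 + 1 = 109, q_3 = 9*121 + 10 = 1099.
  i=4: a_4=3, p_4 = 3*109 + 12 = 339, q_4 = 3*1099 + 121 = 3418.

0/1, 1/10, 12/121, 109/1099, 339/3418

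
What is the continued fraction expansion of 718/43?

[16; 1, 2, 3, 4]

Run the Euclidean algorithm on 718 and 43; the successive quotients are the partial quotients a_0, a_1, ... (each step inverts the fractional part left over by the previous one):
  718 = 16*43 + 30, so a_0 = 16.
  43 = 1*30 + 13, so a_1 = 1.
  30 = 2*13 + 4, so a_2 = 2.
  13 = 3*4 + 1, so a_3 = 3.
  4 = 4*1 + 0, so a_4 = 4.
The remainder reaches 0 after 5 divisions, so the expansion has 5 partial quotients, read off in order.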